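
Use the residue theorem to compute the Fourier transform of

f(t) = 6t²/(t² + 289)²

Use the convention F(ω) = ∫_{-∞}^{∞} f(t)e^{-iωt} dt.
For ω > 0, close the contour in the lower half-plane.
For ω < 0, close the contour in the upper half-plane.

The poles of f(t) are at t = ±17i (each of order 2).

Let g(z) = f(z)e^{-iωz}; for large |z| the factor e^{-iωz} decays in the lower half-plane when ω > 0 and in the upper half-plane when ω < 0.

Case ω > 0 (lower half-plane, clockwise contour ⇒ F(ω) = -2πi·ΣRes):
  Res_{z = - 17 i} g(z) = \frac{3 i \left(1 - 17 \omega\right) e^{- 17 \omega}}{34} (pole of order 2)
  F(ω) = -2πi·ΣRes = \frac{3 \pi \left(1 - 17 \omega\right) e^{- 17 \omega}}{17}

Case ω < 0 (upper half-plane, counterclockwise contour ⇒ F(ω) = +2πi·ΣRes):
  Res_{z = 17 i} g(z) = \frac{3 i \left(- 17 \omega - 1\right) e^{17 \omega}}{34} (pole of order 2)
  F(ω) = 2πi·ΣRes = \frac{3 \pi \left(17 \omega + 1\right) e^{17 \omega}}{17}

Both cases combine into a single formula in |ω|:

F(ω) = \frac{3 \pi \left(1 - 17 \left|{\omega}\right|\right) e^{- 17 \left|{\omega}\right|}}{17}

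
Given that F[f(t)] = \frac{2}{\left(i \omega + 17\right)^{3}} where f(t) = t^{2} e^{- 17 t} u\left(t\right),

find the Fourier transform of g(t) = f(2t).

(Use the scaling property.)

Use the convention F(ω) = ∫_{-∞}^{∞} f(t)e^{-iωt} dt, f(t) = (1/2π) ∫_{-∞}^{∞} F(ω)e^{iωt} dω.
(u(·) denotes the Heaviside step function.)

F[g](ω) = \frac{8}{\left(i \omega + 34\right)^{3}}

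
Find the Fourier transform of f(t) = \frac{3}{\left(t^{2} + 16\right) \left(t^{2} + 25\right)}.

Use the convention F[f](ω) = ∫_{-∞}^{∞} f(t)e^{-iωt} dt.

F(ω) = \frac{\pi \left(5 e^{\left|{\omega}\right|} - 4\right) e^{- 5 \left|{\omega}\right|}}{60}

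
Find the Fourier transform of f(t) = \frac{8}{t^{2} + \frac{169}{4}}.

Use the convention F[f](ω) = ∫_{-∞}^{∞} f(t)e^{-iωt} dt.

F(ω) = \frac{16 \pi e^{- \frac{13 \left|{\omega}\right|}{2}}}{13}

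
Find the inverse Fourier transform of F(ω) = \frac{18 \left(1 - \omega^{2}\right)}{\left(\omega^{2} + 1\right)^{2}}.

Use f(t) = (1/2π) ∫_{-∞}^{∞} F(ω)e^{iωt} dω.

f(t) = 9 e^{- \left|{t}\right|} \left|{t}\right|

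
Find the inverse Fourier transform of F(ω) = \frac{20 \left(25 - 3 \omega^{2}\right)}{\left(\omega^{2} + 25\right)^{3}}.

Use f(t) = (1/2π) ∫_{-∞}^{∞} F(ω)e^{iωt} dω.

f(t) = t^{2} e^{- 5 \left|{t}\right|}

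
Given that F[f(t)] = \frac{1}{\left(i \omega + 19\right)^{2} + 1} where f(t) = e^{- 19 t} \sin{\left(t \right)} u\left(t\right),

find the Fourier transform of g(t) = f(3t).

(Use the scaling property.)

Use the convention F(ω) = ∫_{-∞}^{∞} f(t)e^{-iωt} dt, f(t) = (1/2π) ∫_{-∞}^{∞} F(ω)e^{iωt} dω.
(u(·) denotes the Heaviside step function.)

F[g](ω) = \frac{3}{\left(i \omega + 57\right)^{2} + 9}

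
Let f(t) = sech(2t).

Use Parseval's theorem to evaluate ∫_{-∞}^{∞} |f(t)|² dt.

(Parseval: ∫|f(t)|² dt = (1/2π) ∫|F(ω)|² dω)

∫|f(t)|² dt = 1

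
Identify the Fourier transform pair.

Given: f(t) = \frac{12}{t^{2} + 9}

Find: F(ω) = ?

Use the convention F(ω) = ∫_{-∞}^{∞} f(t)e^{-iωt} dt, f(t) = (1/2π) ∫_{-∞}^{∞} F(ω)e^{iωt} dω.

F(ω) = 4 \pi e^{- 3 \left|{\omega}\right|}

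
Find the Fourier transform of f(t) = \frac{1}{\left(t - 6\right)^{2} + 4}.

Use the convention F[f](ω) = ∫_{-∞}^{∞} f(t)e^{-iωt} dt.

F(ω) = \frac{\pi e^{- 6 i \omega - 2 \left|{\omega}\right|}}{2}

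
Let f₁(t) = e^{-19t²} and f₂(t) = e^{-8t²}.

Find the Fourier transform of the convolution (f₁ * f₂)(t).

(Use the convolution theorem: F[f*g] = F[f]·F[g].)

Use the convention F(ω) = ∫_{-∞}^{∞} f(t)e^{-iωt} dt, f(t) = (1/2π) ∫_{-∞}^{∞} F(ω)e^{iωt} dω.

F[f₁*f₂](ω) = \frac{\sqrt{38} \pi e^{- \frac{27 \omega^{2}}{608}}}{76}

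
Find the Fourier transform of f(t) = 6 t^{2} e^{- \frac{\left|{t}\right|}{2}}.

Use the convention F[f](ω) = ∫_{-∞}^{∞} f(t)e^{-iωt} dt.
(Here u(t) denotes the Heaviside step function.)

F(ω) = \frac{192 \left(1 - 12 \omega^{2}\right)}{\left(4 \omega^{2} + 1\right)^{3}}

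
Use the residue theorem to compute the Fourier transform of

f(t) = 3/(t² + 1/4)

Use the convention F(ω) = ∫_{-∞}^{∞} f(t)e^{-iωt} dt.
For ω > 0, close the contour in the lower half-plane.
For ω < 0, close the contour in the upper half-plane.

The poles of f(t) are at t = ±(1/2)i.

Let g(z) = f(z)e^{-iωz}; for large |z| the factor e^{-iωz} decays in the lower half-plane when ω > 0 and in the upper half-plane when ω < 0.

Case ω > 0 (lower half-plane, clockwise contour ⇒ F(ω) = -2πi·ΣRes):
  Res_{z = - \frac{i}{2}} g(z) = 3 i e^{- \frac{\omega}{2}}
  F(ω) = -2πi·ΣRes = 6 \pi e^{- \frac{\omega}{2}}

Case ω < 0 (upper half-plane, counterclockwise contour ⇒ F(ω) = +2πi·ΣRes):
  Res_{z = \frac{i}{2}} g(z) = - 3 i e^{\frac{\omega}{2}}
  F(ω) = 2πi·ΣRes = 6 \pi e^{\frac{\omega}{2}}

Both cases combine into a single formula in |ω|:

F(ω) = 6 \pi e^{- \frac{\left|{\omega}\right|}{2}}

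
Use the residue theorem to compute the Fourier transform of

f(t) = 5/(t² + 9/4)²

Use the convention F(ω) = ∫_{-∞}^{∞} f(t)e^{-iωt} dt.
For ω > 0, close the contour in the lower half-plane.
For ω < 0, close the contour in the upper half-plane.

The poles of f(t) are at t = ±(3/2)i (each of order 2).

Let g(z) = f(z)e^{-iωz}; for large |z| the factor e^{-iωz} decays in the lower half-plane when ω > 0 and in the upper half-plane when ω < 0.

Case ω > 0 (lower half-plane, clockwise contour ⇒ F(ω) = -2πi·ΣRes):
  Res_{z = - \frac{3 i}{2}} g(z) = \frac{5 i \left(3 \omega + 2\right) e^{- \frac{3 \omega}{2}}}{27} (pole of order 2)
  F(ω) = -2πi·ΣRes = \frac{10 \pi \left(3 \omega + 2\right) e^{- \frac{3 \omega}{2}}}{27}

Case ω < 0 (upper half-plane, counterclockwise contour ⇒ F(ω) = +2πi·ΣRes):
  Res_{z = \frac{3 i}{2}} g(z) = \frac{5 i \left(3 \omega - 2\right) e^{\frac{3 \omega}{2}}}{27} (pole of order 2)
  F(ω) = 2πi·ΣRes = \frac{10 \pi \left(2 - 3 \omega\right) e^{\frac{3 \omega}{2}}}{27}

Both cases combine into a single formula in |ω|:

F(ω) = \frac{10 \pi \left(3 \left|{\omega}\right| + 2\right) e^{- \frac{3 \left|{\omega}\right|}{2}}}{27}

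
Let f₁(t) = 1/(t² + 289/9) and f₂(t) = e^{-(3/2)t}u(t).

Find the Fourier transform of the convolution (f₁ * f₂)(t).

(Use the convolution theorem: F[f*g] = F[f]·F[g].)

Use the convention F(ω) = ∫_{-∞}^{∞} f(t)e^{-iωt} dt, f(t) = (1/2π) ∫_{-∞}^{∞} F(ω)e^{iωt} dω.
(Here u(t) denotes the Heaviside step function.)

F[f₁*f₂](ω) = \frac{6 \pi e^{- \frac{17 \left|{\omega}\right|}{3}}}{17 \left(2 i \omega + 3\right)}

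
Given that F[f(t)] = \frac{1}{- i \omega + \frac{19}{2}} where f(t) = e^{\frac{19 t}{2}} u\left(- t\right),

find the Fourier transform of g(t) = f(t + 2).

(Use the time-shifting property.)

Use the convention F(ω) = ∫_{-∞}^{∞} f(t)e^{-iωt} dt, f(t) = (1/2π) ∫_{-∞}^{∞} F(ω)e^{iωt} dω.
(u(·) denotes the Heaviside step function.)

F[g](ω) = - \frac{2 e^{2 i \omega}}{2 i \omega - 19}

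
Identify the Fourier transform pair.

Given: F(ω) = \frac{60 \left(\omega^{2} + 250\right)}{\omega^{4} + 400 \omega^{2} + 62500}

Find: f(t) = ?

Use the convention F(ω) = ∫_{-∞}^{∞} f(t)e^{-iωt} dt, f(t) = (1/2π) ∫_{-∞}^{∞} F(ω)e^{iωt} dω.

f(t) = 2 e^{- 15 \left|{t}\right|} \cos{\left(5 \left|{t}\right| \right)}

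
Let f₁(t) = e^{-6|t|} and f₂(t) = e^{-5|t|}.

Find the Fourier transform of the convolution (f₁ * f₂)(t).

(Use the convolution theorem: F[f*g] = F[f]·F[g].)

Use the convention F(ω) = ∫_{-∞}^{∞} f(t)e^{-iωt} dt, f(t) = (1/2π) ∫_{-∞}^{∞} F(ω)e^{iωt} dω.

F[f₁*f₂](ω) = \frac{120}{\left(\omega^{2} + 25\right) \left(\omega^{2} + 36\right)}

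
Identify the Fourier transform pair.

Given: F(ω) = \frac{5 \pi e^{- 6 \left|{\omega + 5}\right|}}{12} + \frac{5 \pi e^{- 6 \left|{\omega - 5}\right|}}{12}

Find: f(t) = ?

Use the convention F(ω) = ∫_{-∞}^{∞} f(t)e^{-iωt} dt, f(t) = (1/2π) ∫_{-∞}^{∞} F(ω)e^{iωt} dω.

f(t) = \frac{5 \cos{\left(5 t \right)}}{t^{2} + 36}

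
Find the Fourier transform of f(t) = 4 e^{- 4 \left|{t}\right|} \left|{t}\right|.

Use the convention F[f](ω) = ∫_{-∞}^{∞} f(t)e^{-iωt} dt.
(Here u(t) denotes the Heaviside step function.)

F(ω) = \frac{8 \left(16 - \omega^{2}\right)}{\left(\omega^{2} + 16\right)^{2}}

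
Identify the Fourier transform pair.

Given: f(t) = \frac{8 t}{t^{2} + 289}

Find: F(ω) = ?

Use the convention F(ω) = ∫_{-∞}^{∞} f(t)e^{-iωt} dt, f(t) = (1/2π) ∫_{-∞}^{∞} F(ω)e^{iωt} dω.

F(ω) = - 8 i \pi e^{- 17 \left|{\omega}\right|} \operatorname{sign}{\left(\omega \right)}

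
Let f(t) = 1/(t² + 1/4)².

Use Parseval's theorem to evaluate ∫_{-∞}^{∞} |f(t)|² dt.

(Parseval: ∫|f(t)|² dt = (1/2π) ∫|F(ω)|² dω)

∫|f(t)|² dt = 40 \pi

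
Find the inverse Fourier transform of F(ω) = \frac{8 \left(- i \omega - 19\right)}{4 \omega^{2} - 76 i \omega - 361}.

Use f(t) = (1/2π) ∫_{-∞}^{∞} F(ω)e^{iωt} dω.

f(t) = 2 \left(\frac{19 t}{2} + 1\right) e^{- \frac{19 t}{2}} u\left(t\right)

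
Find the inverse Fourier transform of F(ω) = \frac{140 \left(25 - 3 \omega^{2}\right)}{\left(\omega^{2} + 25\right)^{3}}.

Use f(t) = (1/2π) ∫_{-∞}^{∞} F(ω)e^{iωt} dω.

f(t) = 7 t^{2} e^{- 5 \left|{t}\right|}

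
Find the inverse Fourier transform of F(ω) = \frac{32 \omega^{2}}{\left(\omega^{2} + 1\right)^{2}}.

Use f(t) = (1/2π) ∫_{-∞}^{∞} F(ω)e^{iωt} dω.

f(t) = 8 \left(1 - \left|{t}\right|\right) e^{- \left|{t}\right|}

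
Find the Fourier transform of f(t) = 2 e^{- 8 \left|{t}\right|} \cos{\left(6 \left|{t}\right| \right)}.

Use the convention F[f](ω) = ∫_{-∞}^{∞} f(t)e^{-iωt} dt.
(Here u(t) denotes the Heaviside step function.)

F(ω) = \frac{32 \left(\omega^{2} + 100\right)}{\omega^{4} + 56 \omega^{2} + 10000}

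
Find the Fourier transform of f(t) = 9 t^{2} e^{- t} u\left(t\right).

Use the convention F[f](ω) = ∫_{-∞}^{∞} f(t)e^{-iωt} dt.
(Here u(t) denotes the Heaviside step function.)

F(ω) = \frac{18}{\left(i \omega + 1\right)^{3}}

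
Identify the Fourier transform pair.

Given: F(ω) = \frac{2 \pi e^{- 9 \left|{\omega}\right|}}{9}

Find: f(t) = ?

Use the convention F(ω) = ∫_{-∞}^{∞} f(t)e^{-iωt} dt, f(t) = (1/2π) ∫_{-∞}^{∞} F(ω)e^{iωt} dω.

f(t) = \frac{2}{t^{2} + 81}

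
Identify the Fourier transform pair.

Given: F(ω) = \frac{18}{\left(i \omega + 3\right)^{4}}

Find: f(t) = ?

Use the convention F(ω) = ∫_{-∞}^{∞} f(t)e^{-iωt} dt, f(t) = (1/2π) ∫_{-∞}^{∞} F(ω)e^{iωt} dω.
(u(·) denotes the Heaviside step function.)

f(t) = 3 t^{3} e^{- 3 t} u\left(t\right)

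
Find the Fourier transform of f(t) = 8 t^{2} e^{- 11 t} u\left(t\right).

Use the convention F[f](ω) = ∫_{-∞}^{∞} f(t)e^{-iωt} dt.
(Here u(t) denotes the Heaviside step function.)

F(ω) = \frac{16}{\left(i \omega + 11\right)^{3}}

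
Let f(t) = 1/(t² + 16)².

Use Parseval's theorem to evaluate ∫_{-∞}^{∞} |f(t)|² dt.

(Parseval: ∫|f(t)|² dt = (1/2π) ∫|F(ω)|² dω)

∫|f(t)|² dt = \frac{5 \pi}{262144}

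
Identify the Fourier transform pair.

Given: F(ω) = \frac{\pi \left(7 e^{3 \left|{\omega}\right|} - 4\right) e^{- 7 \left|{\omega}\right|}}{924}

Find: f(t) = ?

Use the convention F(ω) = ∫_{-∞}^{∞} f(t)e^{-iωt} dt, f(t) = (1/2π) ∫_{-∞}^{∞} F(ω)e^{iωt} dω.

f(t) = \frac{1}{\left(t^{2} + 16\right) \left(t^{2} + 49\right)}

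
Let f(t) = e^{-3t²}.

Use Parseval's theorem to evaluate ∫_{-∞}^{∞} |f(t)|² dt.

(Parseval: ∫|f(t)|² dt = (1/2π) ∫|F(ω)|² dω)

∫|f(t)|² dt = \frac{\sqrt{6} \sqrt{\pi}}{6}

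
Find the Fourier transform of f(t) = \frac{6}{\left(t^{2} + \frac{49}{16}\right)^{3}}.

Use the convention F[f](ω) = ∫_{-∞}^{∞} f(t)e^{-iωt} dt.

F(ω) = \frac{48 \pi \left(49 \omega^{2} + 84 \left|{\omega}\right| + 48\right) e^{- \frac{7 \left|{\omega}\right|}{4}}}{16807}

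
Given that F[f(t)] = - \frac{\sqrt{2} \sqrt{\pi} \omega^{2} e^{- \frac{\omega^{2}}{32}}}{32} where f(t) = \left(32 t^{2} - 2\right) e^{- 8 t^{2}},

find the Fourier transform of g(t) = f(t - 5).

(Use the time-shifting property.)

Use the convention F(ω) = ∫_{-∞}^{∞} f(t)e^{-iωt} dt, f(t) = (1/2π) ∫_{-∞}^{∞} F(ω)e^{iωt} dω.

F[g](ω) = - \frac{\sqrt{2} \sqrt{\pi} \omega^{2} e^{- \frac{\omega \left(\omega + 160 i\right)}{32}}}{32}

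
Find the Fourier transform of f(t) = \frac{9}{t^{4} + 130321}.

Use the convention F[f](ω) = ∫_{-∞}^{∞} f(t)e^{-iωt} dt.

F(ω) = \frac{9 \pi e^{- \frac{19 \sqrt{2} \left|{\omega}\right|}{2}} \sin{\left(\frac{19 \sqrt{2} \left|{\omega}\right|}{2} + \frac{\pi}{4} \right)}}{6859}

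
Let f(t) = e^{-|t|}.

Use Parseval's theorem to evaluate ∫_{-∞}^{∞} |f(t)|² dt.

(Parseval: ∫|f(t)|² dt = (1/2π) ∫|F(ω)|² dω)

∫|f(t)|² dt = 1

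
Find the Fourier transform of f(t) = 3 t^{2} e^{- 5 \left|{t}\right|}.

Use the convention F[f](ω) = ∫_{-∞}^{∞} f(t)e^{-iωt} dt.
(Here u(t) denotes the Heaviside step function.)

F(ω) = \frac{60 \left(25 - 3 \omega^{2}\right)}{\left(\omega^{2} + 25\right)^{3}}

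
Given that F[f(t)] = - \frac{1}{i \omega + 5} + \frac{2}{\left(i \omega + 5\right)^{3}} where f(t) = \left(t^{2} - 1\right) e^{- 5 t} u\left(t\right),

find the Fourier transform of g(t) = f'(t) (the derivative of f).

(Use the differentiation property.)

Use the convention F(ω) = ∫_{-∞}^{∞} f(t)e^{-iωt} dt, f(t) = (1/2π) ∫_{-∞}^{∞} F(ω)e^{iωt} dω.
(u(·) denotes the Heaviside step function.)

F[g](ω) = \frac{i \omega \left(2 i \omega - \left(i \omega + 5\right)^{3} + 10\right)}{\left(i \omega + 5\right)^{4}}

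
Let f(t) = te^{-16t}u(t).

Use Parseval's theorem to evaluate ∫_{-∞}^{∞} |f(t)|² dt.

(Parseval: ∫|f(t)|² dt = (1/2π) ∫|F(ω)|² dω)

∫|f(t)|² dt = \frac{1}{16384}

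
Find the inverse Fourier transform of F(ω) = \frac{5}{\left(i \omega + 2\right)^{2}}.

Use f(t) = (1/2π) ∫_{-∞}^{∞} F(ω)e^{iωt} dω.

f(t) = 5 t e^{- 2 t} u\left(t\right)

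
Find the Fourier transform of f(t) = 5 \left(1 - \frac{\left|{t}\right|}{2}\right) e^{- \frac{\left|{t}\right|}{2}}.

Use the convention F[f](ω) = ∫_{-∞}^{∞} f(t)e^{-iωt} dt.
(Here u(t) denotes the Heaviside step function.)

F(ω) = \frac{160 \omega^{2}}{\left(4 \omega^{2} + 1\right)^{2}}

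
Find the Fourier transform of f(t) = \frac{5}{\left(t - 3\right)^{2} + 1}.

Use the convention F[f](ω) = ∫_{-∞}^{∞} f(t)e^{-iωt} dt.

F(ω) = 5 \pi e^{- 3 i \omega - \left|{\omega}\right|}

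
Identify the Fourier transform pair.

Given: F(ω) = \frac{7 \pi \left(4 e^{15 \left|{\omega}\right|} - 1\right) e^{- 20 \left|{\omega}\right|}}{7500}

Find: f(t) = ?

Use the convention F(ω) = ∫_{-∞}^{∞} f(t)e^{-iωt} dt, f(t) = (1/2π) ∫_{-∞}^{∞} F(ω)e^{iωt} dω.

f(t) = \frac{7}{\left(t^{2} + 25\right) \left(t^{2} + 400\right)}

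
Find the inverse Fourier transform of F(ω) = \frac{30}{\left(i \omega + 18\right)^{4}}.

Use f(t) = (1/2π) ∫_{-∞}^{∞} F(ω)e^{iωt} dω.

f(t) = 5 t^{3} e^{- 18 t} u\left(t\right)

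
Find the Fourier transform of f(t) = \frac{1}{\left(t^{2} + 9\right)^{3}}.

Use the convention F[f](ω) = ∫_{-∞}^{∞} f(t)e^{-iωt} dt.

F(ω) = \frac{\pi \left(3 \omega^{2} + 3 \left|{\omega}\right| + 1\right) e^{- 3 \left|{\omega}\right|}}{648}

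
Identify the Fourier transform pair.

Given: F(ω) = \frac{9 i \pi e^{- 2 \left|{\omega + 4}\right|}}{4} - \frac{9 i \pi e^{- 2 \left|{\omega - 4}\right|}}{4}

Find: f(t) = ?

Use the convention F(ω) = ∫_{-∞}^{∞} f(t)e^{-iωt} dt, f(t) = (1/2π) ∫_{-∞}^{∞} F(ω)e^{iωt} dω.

f(t) = \frac{9 \sin{\left(4 t \right)}}{t^{2} + 4}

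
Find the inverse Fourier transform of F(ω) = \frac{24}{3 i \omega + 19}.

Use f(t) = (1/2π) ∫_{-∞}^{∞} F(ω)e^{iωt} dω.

f(t) = 8 e^{- \frac{19 t}{3}} u\left(t\right)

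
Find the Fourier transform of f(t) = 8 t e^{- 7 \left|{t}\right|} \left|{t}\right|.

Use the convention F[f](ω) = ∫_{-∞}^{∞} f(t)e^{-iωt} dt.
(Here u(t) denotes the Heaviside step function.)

F(ω) = \frac{32 i \omega \left(\omega^{2} - 147\right)}{\left(\omega^{2} + 49\right)^{3}}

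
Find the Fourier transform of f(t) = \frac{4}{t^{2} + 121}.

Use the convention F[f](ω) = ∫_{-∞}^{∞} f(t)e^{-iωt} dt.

F(ω) = \frac{4 \pi e^{- 11 \left|{\omega}\right|}}{11}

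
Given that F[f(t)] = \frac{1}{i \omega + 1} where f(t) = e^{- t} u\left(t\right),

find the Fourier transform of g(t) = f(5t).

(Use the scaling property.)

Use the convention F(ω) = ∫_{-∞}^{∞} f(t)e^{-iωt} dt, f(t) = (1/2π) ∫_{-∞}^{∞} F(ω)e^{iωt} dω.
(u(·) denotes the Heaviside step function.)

F[g](ω) = \frac{1}{i \omega + 5}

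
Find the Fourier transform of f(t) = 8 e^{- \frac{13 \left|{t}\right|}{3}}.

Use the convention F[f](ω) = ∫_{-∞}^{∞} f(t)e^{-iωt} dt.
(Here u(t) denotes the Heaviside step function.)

F(ω) = \frac{624}{9 \omega^{2} + 169}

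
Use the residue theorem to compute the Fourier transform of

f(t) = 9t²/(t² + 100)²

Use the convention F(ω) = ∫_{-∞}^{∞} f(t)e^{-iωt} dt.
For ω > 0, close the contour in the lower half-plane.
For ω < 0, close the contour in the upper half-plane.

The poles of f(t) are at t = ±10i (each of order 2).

Let g(z) = f(z)e^{-iωz}; for large |z| the factor e^{-iωz} decays in the lower half-plane when ω > 0 and in the upper half-plane when ω < 0.

Case ω > 0 (lower half-plane, clockwise contour ⇒ F(ω) = -2πi·ΣRes):
  Res_{z = - 10 i} g(z) = \frac{9 i \left(1 - 10 \omega\right) e^{- 10 \omega}}{40} (pole of order 2)
  F(ω) = -2πi·ΣRes = \frac{9 \pi \left(1 - 10 \omega\right) e^{- 10 \omega}}{20}

Case ω < 0 (upper half-plane, counterclockwise contour ⇒ F(ω) = +2πi·ΣRes):
  Res_{z = 10 i} g(z) = \frac{9 i \left(- 10 \omega - 1\right) e^{10 \omega}}{40} (pole of order 2)
  F(ω) = 2πi·ΣRes = \frac{9 \pi \left(10 \omega + 1\right) e^{10 \omega}}{20}

Both cases combine into a single formula in |ω|:

F(ω) = \frac{9 \pi \left(1 - 10 \left|{\omega}\right|\right) e^{- 10 \left|{\omega}\right|}}{20}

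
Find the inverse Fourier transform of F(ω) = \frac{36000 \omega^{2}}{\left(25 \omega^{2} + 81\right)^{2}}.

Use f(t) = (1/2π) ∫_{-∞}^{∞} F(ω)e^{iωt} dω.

f(t) = 8 \left(1 - \frac{9 \left|{t}\right|}{5}\right) e^{- \frac{9 \left|{t}\right|}{5}}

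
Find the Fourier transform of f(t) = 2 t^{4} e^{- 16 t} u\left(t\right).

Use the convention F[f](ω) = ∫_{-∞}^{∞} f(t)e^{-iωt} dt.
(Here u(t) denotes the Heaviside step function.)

F(ω) = \frac{48}{\left(i \omega + 16\right)^{5}}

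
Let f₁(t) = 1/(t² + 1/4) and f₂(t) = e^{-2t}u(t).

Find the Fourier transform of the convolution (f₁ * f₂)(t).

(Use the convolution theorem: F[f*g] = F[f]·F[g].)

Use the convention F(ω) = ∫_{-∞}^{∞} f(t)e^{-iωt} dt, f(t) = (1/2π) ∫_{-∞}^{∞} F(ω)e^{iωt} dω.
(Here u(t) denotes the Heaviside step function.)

F[f₁*f₂](ω) = \frac{2 \pi e^{- \frac{\left|{\omega}\right|}{2}}}{i \omega + 2}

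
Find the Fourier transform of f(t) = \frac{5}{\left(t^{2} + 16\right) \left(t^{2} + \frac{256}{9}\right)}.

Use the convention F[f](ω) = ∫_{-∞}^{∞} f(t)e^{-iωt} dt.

F(ω) = \frac{45 \pi e^{- 4 \left|{\omega}\right|}}{448} - \frac{135 \pi e^{- \frac{16 \left|{\omega}\right|}{3}}}{1792}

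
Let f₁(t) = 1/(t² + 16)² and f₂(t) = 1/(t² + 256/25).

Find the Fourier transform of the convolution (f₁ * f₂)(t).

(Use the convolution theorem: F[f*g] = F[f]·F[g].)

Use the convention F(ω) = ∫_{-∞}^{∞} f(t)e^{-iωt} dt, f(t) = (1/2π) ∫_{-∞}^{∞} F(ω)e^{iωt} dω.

F[f₁*f₂](ω) = \frac{5 \pi^{2} \left(4 \left|{\omega}\right| + 1\right) e^{- \frac{36 \left|{\omega}\right|}{5}}}{2048}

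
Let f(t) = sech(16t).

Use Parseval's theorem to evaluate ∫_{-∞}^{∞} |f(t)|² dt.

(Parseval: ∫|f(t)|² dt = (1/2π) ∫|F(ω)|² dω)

∫|f(t)|² dt = \frac{1}{8}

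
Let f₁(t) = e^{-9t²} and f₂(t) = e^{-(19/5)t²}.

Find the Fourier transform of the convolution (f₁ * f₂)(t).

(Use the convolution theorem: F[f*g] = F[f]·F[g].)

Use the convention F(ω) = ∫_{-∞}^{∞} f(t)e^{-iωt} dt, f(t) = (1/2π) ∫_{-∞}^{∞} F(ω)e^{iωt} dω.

F[f₁*f₂](ω) = \frac{\sqrt{95} \pi e^{- \frac{16 \omega^{2}}{171}}}{57}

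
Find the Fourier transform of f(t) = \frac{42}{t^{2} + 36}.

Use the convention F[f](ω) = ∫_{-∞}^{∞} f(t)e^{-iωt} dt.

F(ω) = 7 \pi e^{- 6 \left|{\omega}\right|}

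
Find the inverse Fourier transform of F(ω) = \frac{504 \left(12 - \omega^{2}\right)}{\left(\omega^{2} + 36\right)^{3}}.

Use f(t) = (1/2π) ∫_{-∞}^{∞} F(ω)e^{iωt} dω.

f(t) = 7 t^{2} e^{- 6 \left|{t}\right|}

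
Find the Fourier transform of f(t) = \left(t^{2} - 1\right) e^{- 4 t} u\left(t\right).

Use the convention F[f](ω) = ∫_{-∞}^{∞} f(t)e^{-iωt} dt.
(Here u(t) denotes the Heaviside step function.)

F(ω) = \frac{2 i \omega - \left(i \omega + 4\right)^{3} + 8}{\left(i \omega + 4\right)^{4}}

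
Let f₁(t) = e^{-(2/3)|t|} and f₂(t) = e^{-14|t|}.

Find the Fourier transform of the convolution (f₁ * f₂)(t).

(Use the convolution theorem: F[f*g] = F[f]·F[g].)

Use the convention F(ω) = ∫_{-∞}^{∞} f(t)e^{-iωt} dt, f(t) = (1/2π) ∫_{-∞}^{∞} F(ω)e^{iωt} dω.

F[f₁*f₂](ω) = \frac{336}{\left(\omega^{2} + 196\right) \left(9 \omega^{2} + 4\right)}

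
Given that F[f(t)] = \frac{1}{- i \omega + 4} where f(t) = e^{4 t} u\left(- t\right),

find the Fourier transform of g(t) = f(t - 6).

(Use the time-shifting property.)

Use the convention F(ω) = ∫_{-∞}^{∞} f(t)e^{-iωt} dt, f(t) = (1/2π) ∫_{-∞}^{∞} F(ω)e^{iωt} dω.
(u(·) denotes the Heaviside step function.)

F[g](ω) = \frac{i e^{- 6 i \omega}}{\omega + 4 i}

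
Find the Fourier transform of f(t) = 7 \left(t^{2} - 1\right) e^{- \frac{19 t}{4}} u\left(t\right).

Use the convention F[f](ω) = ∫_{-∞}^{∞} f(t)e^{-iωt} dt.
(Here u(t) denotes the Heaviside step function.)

F(ω) = \frac{28 \left(128 i \omega - \left(4 i \omega + 19\right)^{3} + 608\right)}{\left(4 i \omega + 19\right)^{4}}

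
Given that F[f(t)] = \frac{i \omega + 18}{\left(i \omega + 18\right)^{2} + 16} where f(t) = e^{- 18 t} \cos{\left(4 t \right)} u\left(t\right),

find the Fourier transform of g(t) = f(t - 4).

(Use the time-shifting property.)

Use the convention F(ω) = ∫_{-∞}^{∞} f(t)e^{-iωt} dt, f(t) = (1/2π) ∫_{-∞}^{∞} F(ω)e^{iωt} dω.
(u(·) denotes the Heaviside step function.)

F[g](ω) = \frac{\left(i \omega + 18\right) e^{- 4 i \omega}}{\left(i \omega + 18\right)^{2} + 16}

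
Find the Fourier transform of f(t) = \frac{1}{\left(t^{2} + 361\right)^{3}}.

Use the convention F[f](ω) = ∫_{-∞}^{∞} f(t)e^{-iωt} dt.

F(ω) = \frac{\pi \left(361 \omega^{2} + 57 \left|{\omega}\right| + 3\right) e^{- 19 \left|{\omega}\right|}}{19808792}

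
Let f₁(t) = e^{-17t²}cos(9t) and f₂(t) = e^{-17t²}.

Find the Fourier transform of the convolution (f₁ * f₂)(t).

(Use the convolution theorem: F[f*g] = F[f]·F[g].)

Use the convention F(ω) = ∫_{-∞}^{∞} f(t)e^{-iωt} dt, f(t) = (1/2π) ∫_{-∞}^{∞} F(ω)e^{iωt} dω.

F[f₁*f₂](ω) = \frac{\pi \left(e^{\frac{9 \omega}{17}} + 1\right) e^{- \frac{\omega^{2}}{34} - \frac{9 \omega}{34} - \frac{81}{68}}}{34}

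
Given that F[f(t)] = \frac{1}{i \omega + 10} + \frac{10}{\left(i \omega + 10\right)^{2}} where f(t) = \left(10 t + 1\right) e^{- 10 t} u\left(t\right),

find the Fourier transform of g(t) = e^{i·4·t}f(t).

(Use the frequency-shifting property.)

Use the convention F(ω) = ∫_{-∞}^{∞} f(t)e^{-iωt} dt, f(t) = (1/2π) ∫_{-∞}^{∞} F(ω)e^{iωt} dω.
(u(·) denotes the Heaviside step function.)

F[g](ω) = \frac{10 i \left(\omega - 4\right) + \left(i \left(\omega - 4\right) + 10\right)^{2} + 100}{\left(i \left(\omega - 4\right) + 10\right)^{3}}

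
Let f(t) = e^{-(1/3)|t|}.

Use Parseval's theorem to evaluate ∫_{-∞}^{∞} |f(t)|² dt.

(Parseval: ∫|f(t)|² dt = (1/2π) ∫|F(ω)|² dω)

∫|f(t)|² dt = 3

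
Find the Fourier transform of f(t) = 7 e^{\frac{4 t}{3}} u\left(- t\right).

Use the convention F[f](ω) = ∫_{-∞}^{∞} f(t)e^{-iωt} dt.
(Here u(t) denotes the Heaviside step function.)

F(ω) = - \frac{21}{3 i \omega - 4}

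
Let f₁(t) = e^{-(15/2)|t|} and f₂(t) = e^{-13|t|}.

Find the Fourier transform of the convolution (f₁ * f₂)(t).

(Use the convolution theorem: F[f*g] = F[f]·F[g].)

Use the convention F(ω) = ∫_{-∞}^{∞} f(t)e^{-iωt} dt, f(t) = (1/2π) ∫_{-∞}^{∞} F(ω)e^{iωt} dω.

F[f₁*f₂](ω) = \frac{1560}{\left(\omega^{2} + 169\right) \left(4 \omega^{2} + 225\right)}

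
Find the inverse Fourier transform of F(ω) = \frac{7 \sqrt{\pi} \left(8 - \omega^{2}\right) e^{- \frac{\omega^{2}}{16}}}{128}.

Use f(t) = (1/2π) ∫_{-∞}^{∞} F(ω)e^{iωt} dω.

f(t) = 7 t^{2} e^{- 4 t^{2}}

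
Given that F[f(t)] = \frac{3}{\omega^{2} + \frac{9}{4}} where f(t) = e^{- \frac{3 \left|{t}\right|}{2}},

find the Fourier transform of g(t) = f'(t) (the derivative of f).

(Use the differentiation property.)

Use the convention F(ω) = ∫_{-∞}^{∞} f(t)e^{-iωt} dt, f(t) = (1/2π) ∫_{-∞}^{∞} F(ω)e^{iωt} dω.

F[g](ω) = \frac{12 i \omega}{4 \omega^{2} + 9}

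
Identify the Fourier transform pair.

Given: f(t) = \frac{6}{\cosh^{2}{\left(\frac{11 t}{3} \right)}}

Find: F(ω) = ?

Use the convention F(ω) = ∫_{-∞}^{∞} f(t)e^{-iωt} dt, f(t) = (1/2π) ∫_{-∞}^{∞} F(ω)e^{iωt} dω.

F(ω) = \frac{54 \pi \omega}{121 \sinh{\left(\frac{3 \pi \omega}{22} \right)}}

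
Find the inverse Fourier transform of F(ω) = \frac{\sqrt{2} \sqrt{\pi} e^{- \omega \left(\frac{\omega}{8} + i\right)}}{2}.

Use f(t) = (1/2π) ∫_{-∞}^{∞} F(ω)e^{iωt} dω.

f(t) = e^{- 2 \left(t - 1\right)^{2}}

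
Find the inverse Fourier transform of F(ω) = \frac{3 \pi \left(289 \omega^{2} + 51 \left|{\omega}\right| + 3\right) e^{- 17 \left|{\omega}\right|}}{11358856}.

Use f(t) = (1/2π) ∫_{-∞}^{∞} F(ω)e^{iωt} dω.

f(t) = \frac{3}{\left(t^{2} + 289\right)^{3}}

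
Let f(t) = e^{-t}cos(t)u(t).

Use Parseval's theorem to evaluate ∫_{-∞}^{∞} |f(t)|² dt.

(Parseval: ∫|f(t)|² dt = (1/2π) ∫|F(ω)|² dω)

∫|f(t)|² dt = \frac{3}{8}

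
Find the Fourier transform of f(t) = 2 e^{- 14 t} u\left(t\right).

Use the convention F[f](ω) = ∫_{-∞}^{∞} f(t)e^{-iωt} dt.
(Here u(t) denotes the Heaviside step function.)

F(ω) = \frac{2}{i \omega + 14}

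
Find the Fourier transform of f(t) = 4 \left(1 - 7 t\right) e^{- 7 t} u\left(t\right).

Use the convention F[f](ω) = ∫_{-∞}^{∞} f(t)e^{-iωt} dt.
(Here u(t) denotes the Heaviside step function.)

F(ω) = \frac{4 i \omega}{- \omega^{2} + 14 i \omega + 49}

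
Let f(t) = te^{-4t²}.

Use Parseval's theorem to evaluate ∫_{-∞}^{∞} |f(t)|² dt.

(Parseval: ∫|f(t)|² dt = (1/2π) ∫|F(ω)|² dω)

∫|f(t)|² dt = \frac{\sqrt{2} \sqrt{\pi}}{64}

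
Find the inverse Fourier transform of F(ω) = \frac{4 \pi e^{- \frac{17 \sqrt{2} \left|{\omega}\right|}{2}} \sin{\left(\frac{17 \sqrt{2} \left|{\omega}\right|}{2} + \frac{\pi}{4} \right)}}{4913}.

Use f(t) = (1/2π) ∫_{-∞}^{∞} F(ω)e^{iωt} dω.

f(t) = \frac{4}{t^{4} + 83521}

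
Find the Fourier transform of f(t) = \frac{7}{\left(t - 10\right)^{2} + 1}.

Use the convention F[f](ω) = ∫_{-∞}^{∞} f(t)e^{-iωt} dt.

F(ω) = 7 \pi e^{- 10 i \omega - \left|{\omega}\right|}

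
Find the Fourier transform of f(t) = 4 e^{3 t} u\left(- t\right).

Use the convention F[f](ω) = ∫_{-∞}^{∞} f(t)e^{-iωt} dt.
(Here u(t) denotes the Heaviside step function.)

F(ω) = - \frac{4}{i \omega - 3}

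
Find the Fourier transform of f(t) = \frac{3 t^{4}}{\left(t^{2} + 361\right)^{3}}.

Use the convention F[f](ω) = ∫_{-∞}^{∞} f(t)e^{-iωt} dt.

F(ω) = \frac{3 \pi \left(361 \omega^{2} - 95 \left|{\omega}\right| + 3\right) e^{- 19 \left|{\omega}\right|}}{152}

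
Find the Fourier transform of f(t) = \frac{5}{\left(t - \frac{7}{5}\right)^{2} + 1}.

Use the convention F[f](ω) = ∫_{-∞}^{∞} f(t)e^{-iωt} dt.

F(ω) = 5 \pi e^{- \frac{7 i \omega}{5} - \left|{\omega}\right|}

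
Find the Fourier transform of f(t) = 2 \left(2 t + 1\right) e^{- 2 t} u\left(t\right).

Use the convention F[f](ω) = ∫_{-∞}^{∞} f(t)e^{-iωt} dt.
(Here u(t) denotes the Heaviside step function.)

F(ω) = \frac{2 \left(- i \omega - 4\right)}{\omega^{2} - 4 i \omega - 4}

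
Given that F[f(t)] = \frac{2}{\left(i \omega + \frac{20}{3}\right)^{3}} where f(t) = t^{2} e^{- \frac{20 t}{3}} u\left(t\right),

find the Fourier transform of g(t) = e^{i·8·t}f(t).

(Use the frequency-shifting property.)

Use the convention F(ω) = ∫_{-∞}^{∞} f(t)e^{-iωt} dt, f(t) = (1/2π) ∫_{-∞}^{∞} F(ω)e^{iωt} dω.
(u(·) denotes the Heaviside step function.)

F[g](ω) = \frac{54}{\left(3 i \left(\omega - 8\right) + 20\right)^{3}}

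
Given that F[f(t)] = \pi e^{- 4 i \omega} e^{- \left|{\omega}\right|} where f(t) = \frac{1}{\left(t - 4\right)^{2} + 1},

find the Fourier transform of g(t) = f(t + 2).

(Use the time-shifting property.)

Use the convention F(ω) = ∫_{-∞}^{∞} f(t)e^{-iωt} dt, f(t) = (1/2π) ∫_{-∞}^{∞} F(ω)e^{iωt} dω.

F[g](ω) = \pi e^{- 2 i \omega - \left|{\omega}\right|}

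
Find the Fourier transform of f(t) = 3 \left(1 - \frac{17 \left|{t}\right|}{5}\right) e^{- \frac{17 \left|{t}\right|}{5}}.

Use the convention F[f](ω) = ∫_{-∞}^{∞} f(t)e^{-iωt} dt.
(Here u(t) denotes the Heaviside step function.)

F(ω) = \frac{25500 \omega^{2}}{\left(25 \omega^{2} + 289\right)^{2}}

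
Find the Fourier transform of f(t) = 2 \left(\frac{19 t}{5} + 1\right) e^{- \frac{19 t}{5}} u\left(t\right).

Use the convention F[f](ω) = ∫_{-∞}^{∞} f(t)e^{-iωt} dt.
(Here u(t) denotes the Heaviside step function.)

F(ω) = \frac{10 \left(- 5 i \omega - 38\right)}{25 \omega^{2} - 190 i \omega - 361}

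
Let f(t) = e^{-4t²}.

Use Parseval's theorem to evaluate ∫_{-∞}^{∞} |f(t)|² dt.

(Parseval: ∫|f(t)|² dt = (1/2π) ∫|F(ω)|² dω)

∫|f(t)|² dt = \frac{\sqrt{2} \sqrt{\pi}}{4}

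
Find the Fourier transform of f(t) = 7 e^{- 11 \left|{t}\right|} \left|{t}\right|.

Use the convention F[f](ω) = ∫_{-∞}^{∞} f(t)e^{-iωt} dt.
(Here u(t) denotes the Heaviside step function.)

F(ω) = \frac{14 \left(121 - \omega^{2}\right)}{\left(\omega^{2} + 121\right)^{2}}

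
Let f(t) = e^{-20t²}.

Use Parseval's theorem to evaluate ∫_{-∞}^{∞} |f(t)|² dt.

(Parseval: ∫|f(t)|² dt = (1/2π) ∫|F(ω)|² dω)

∫|f(t)|² dt = \frac{\sqrt{10} \sqrt{\pi}}{20}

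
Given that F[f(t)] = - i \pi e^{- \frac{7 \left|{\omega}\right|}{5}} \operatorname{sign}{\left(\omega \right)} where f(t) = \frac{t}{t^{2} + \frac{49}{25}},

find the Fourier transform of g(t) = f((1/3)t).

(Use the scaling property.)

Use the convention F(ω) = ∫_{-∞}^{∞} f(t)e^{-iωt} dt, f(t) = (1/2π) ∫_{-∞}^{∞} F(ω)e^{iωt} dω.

F[g](ω) = - 3 i \pi e^{- \frac{21 \left|{\omega}\right|}{5}} \operatorname{sign}{\left(\omega \right)}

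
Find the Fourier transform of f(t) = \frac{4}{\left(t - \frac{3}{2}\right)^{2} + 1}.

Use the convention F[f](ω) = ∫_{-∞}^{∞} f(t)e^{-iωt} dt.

F(ω) = 4 \pi e^{- \frac{3 i \omega}{2} - \left|{\omega}\right|}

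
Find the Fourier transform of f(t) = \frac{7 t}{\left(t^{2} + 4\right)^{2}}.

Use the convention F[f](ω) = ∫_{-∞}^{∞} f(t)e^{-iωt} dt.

F(ω) = - \frac{7 i \pi \omega e^{- 2 \left|{\omega}\right|}}{4}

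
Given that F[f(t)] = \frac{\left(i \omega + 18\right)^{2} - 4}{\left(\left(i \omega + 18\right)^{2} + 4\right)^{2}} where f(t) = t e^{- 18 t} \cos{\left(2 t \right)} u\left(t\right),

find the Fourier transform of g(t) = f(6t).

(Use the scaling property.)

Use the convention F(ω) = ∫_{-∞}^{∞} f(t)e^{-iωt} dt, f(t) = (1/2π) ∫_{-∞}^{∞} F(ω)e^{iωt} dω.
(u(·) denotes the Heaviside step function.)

F[g](ω) = \frac{6 \left(\left(i \omega + 108\right)^{2} - 144\right)}{\left(\left(i \omega + 108\right)^{2} + 144\right)^{2}}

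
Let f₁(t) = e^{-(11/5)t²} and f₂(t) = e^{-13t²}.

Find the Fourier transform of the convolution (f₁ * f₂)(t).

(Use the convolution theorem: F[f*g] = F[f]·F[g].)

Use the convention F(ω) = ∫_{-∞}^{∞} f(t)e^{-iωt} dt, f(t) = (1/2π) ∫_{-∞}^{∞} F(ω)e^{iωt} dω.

F[f₁*f₂](ω) = \frac{\sqrt{715} \pi e^{- \frac{19 \omega^{2}}{143}}}{143}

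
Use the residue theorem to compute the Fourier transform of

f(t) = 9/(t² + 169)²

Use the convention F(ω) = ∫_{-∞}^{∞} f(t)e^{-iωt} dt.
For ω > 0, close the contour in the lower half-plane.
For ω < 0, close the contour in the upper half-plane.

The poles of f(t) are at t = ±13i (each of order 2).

Let g(z) = f(z)e^{-iωz}; for large |z| the factor e^{-iωz} decays in the lower half-plane when ω > 0 and in the upper half-plane when ω < 0.

Case ω > 0 (lower half-plane, clockwise contour ⇒ F(ω) = -2πi·ΣRes):
  Res_{z = - 13 i} g(z) = \frac{9 i \left(13 \omega + 1\right) e^{- 13 \omega}}{8788} (pole of order 2)
  F(ω) = -2πi·ΣRes = \frac{9 \pi \left(13 \omega + 1\right) e^{- 13 \omega}}{4394}

Case ω < 0 (upper half-plane, counterclockwise contour ⇒ F(ω) = +2πi·ΣRes):
  Res_{z = 13 i} g(z) = \frac{9 i \left(13 \omega - 1\right) e^{13 \omega}}{8788} (pole of order 2)
  F(ω) = 2πi·ΣRes = \frac{9 \pi \left(1 - 13 \omega\right) e^{13 \omega}}{4394}

Both cases combine into a single formula in |ω|:

F(ω) = \frac{9 \pi \left(13 \left|{\omega}\right| + 1\right) e^{- 13 \left|{\omega}\right|}}{4394}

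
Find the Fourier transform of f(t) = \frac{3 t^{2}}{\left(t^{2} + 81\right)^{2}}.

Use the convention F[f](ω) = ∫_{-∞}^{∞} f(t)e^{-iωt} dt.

F(ω) = \frac{\pi \left(1 - 9 \left|{\omega}\right|\right) e^{- 9 \left|{\omega}\right|}}{6}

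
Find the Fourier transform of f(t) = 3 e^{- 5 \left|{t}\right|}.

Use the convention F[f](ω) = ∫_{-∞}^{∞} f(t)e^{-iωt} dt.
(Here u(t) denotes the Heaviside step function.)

F(ω) = \frac{30}{\omega^{2} + 25}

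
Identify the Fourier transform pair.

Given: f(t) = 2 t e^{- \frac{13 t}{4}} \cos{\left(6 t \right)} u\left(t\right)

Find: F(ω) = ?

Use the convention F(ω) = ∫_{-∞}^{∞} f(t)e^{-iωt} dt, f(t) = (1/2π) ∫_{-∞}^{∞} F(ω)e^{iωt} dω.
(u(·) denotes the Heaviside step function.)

F(ω) = \frac{32 \left(\left(4 i \omega + 13\right)^{2} - 576\right)}{\left(\left(4 i \omega + 13\right)^{2} + 576\right)^{2}}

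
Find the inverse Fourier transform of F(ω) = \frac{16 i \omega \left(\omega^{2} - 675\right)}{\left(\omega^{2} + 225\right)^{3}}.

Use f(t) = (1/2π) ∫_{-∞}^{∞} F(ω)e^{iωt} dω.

f(t) = 4 t e^{- 15 \left|{t}\right|} \left|{t}\right|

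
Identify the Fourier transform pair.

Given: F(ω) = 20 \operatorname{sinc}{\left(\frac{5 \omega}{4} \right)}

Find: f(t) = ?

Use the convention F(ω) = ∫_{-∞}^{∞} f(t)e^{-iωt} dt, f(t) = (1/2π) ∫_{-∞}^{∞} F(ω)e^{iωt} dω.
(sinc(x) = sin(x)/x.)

f(t) = 8 \left(\begin{cases} 1 & \text{for}\: \left|{t}\right| < \frac{5}{4} \\0 & \text{otherwise} \end{cases}\right)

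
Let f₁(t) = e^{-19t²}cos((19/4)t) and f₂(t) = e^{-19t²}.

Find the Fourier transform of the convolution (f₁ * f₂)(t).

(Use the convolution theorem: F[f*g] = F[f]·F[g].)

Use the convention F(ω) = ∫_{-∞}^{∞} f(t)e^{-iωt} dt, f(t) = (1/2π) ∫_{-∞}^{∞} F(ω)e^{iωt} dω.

F[f₁*f₂](ω) = \frac{\pi \left(e^{\frac{\omega}{4}} + 1\right) e^{- \frac{\omega^{2}}{38} - \frac{\omega}{8} - \frac{19}{64}}}{38}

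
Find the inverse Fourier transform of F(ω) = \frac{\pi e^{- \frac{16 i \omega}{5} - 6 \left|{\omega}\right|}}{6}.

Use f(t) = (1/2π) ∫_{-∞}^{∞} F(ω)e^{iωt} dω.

f(t) = \frac{1}{\left(t - \frac{16}{5}\right)^{2} + 36}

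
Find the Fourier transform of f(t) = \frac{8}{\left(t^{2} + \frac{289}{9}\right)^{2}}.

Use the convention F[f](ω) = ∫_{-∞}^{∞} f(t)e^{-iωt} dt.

F(ω) = \frac{36 \pi \left(17 \left|{\omega}\right| + 3\right) e^{- \frac{17 \left|{\omega}\right|}{3}}}{4913}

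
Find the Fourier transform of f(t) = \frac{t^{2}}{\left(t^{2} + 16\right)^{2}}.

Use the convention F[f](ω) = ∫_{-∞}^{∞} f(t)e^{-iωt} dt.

F(ω) = \frac{\pi \left(1 - 4 \left|{\omega}\right|\right) e^{- 4 \left|{\omega}\right|}}{8}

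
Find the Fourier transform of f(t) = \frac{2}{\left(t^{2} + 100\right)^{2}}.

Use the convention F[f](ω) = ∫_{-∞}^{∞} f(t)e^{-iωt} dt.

F(ω) = \frac{\pi \left(10 \left|{\omega}\right| + 1\right) e^{- 10 \left|{\omega}\right|}}{1000}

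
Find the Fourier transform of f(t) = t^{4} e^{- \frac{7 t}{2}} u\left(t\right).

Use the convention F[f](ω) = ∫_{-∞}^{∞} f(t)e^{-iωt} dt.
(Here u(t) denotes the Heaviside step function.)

F(ω) = \frac{768}{\left(2 i \omega + 7\right)^{5}}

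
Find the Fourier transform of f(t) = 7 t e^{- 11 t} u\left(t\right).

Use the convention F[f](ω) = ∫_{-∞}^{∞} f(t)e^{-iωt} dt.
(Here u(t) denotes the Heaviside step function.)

F(ω) = \frac{7}{\left(i \omega + 11\right)^{2}}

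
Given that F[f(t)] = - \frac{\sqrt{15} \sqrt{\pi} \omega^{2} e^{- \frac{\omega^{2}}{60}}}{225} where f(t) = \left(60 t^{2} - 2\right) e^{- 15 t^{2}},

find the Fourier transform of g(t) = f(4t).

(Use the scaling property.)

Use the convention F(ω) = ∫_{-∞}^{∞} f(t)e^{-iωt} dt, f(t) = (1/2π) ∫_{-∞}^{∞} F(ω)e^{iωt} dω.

F[g](ω) = - \frac{\sqrt{15} \sqrt{\pi} \omega^{2} e^{- \frac{\omega^{2}}{960}}}{14400}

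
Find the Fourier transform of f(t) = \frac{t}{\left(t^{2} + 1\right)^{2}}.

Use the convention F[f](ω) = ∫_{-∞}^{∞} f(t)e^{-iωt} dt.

F(ω) = - \frac{i \pi \omega e^{- \left|{\omega}\right|}}{2}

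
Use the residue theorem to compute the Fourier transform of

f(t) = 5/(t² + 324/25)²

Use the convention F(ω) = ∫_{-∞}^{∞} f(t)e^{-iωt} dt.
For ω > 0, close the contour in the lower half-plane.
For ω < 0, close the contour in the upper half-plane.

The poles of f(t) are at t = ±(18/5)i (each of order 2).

Let g(z) = f(z)e^{-iωz}; for large |z| the factor e^{-iωz} decays in the lower half-plane when ω > 0 and in the upper half-plane when ω < 0.

Case ω > 0 (lower half-plane, clockwise contour ⇒ F(ω) = -2πi·ΣRes):
  Res_{z = - \frac{18 i}{5}} g(z) = \frac{125 i \left(18 \omega + 5\right) e^{- \frac{18 \omega}{5}}}{23328} (pole of order 2)
  F(ω) = -2πi·ΣRes = \frac{125 \pi \left(18 \omega + 5\right) e^{- \frac{18 \omega}{5}}}{11664}

Case ω < 0 (upper half-plane, counterclockwise contour ⇒ F(ω) = +2πi·ΣRes):
  Res_{z = \frac{18 i}{5}} g(z) = \frac{125 i \left(18 \omega - 5\right) e^{\frac{18 \omega}{5}}}{23328} (pole of order 2)
  F(ω) = 2πi·ΣRes = \frac{125 \pi \left(5 - 18 \omega\right) e^{\frac{18 \omega}{5}}}{11664}

Both cases combine into a single formula in |ω|:

F(ω) = \frac{125 \pi \left(18 \left|{\omega}\right| + 5\right) e^{- \frac{18 \left|{\omega}\right|}{5}}}{11664}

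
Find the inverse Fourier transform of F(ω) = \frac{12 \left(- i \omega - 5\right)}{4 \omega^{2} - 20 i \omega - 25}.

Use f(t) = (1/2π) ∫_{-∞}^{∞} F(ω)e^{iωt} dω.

f(t) = 3 \left(\frac{5 t}{2} + 1\right) e^{- \frac{5 t}{2}} u\left(t\right)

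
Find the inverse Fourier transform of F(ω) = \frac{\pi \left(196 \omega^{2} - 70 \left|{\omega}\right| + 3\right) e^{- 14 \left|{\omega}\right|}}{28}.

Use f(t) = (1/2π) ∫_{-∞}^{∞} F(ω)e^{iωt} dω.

f(t) = \frac{4 t^{4}}{\left(t^{2} + 196\right)^{3}}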